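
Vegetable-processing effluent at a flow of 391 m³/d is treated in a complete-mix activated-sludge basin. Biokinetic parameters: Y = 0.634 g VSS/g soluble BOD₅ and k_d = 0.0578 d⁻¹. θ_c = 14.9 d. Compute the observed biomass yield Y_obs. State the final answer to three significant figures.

Y_obs = Y / (1 + k_d θ_c) = 0.634 / (1 + 0.0578 × 14.9) = 0.634 / 1.861 = 0.3406.

Y_obs ≈ 0.341 g VSS/g soluble BOD₅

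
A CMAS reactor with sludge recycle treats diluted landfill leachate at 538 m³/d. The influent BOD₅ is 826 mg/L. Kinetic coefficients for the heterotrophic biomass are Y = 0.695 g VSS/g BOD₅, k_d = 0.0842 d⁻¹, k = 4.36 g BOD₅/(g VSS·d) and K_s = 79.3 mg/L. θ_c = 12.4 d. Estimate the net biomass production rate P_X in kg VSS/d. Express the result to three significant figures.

P_X ≈ 150 kg VSS/d

From the Monod/SRT balance for a CMAS, S = K_s·(1+k_d θ_c)/[θ_c·(Y k − k_d) − 1] = 79.3 × (1 + 0.0842 × 12.4) / [12.4 × (0.695 × 4.36 − 0.0842) − 1] = 162.1 / 35.53 = 4.562 mg/L.
Observed yield with endogenous decay: Y_obs = Y / (1 + k_d·θ_c) = 0.695 / (1 + 0.0842 × 12.4) = 0.695 / 2.044 = 0.3400 g VSS/g BOD₅.
Substrate removed = Q·(S₀ − S) = 538 m³/d × (826 − 4.56) g/m³ = 4.42×10^5 g/d = 441.9 kg/d.
P_X = Y_obs · Q(S₀ − S) = 0.3400 × 441.9 = 150.3 kg VSS/d.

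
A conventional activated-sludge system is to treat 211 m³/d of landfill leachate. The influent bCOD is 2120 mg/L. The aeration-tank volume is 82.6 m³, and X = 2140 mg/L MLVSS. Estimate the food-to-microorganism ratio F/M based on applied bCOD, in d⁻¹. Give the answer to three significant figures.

Food-to-microorganism ratio F/M = Q S₀ / (V X) = 211 × 2120 / (82.60 × 2140) = 2.531 d⁻¹.

F/M ≈ 2.53 d⁻¹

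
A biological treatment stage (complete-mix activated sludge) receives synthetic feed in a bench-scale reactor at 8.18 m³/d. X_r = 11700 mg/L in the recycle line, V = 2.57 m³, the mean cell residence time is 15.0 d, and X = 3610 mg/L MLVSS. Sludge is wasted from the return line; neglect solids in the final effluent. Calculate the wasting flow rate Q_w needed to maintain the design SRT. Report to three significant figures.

θ_c = V·X/(Q_w·X_r) when wasting from the recycle, so Q_w = V·X/(θ_c·X_r) = 2.570 × 3610 / (15.0 × 11700) = 0.05286 m³/d.

Q_w ≈ 0.0529 m³/d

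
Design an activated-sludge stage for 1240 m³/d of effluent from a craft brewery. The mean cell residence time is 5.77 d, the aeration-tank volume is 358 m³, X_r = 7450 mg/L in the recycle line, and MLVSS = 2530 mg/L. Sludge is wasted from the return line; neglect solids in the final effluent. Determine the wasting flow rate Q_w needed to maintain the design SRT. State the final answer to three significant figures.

Q_w ≈ 21.1 m³/d

θ_c = V·X/(Q_w·X_r) when wasting from the recycle, so Q_w = V·X/(θ_c·X_r) = 358.0 × 2530 / (5.77 × 7450) = 21.07 m³/d.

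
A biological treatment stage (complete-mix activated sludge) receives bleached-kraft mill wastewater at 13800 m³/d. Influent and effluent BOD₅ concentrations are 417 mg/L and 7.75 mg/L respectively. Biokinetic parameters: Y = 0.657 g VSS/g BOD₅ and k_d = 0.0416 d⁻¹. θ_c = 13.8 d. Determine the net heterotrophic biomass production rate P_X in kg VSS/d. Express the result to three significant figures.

Y_obs = Y / (1 + k_d θ_c) = 0.657 / (1 + 0.0416 × 13.8) = 0.657 / 1.574 = 0.4174.
Q·(S₀ − S) = 13800 × (417 − 7.75) × 10⁻³ = 5648 kg/d removed.
Net biomass production P_X = Y_obs × Q·(S₀ − S) = 0.4174 × 5648 = 2357 kg VSS/d.

P_X ≈ 2360 kg VSS/d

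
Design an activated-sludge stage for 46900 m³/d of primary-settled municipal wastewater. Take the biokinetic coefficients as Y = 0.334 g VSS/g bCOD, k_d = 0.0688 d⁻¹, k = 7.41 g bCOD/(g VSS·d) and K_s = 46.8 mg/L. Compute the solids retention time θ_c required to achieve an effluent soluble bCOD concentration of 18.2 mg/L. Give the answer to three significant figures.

θ_c ≈ 1.60 d

Specific growth rate at S = 18.2 mg/L: μ = YkS/(K_s+S) = 0.334·7.41·18.2/(46.8+18.2) = 0.6930 d⁻¹.
1/θ_c = 0.6930 − 0.0688 = 0.6242 d⁻¹, so θ_c = 1.602 d.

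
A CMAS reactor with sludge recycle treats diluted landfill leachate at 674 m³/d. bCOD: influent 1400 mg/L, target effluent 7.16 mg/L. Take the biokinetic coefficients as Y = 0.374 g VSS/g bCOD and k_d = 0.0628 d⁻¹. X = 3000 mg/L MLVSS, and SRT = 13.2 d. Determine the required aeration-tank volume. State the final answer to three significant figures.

Steady-state biomass mass balance: V·X·(1 + k_d·θ_c) = Y·Q·(S₀ − S)·θ_c, so V = 0.374 × 674 × (1400 − 7.16) × 13.2 / [3000 × (1 + 0.0628 × 13.2)] = 4.63×10^6 / 5487 = 844.7 m³.

V ≈ 845 m³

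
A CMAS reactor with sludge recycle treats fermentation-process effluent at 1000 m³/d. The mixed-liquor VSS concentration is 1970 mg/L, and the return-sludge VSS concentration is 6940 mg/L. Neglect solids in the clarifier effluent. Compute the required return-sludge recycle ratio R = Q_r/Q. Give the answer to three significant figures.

R = Q_r/Q = X/(X_r − X) = 1970 / (6940 − 1970) = 0.3964.

R ≈ 0.396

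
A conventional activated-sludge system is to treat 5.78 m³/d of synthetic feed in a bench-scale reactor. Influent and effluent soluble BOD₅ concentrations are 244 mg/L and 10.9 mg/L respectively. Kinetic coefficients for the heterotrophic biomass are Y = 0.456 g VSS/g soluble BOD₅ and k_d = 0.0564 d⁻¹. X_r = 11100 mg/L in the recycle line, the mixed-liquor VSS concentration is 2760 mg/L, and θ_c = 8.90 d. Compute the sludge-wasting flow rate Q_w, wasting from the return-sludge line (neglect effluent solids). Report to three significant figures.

Q_w ≈ 0.0369 m³/d

From the SRT design equation V = Y Q (S₀−S) θ_c / [X (1 + k_d θ_c)] = 0.456 × 5.78 × (244 − 10.9) × 8.90 / [2760 × (1 + 0.0564 × 8.90)] = 5.47×10^3 / 4145 = 1.319 m³.
Wasting from the return line (neglecting effluent solids): Q_w = V·X / (θ_c·X_r) = 1.319 × 2760 / (8.90 × 11100) = 0.03685 m³/d.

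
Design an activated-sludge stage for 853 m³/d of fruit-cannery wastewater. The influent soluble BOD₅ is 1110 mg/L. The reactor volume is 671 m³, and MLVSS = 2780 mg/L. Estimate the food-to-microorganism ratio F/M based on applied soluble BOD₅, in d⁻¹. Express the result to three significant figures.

Food-to-microorganism ratio F/M = Q S₀ / (V X) = 853 × 1110 / (671.0 × 2780) = 0.5076 d⁻¹.

F/M ≈ 0.508 d⁻¹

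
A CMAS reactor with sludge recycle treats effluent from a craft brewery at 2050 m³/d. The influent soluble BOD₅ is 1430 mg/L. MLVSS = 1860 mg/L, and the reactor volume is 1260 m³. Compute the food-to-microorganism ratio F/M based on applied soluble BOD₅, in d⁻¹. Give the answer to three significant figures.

F/M ≈ 1.25 d⁻¹

F/M = Q·S₀ / (V·X) = 2050 × 1430 / (1260 × 1860) = 1.251 g soluble BOD₅·(g VSS·d)⁻¹.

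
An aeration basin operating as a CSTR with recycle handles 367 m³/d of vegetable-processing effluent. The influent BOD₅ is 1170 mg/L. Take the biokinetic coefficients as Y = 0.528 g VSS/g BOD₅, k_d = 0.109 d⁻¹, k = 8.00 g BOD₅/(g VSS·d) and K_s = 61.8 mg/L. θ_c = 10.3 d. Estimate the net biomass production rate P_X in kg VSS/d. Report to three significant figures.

P_X ≈ 107 kg VSS/d

For a completely mixed reactor with recycle the Lawrence–McCarty relation gives S = K_s·(1 + k_d·θ_c) / [θ_c·(Y·k − k_d) − 1] = 61.8 × (1 + 0.109 × 10.3) / [10.3 × (0.528 × 8.00 − 0.109) − 1] = 131.2 / 41.38 = 3.170 mg/L.
Correct the yield for decay: Y_obs = Y/(1 + k_d θ_c) = 0.528 / (1 + 0.109 × 10.3) = 0.528 / 2.123 = 0.2487.
Mass of BOD₅ removed per day: Q(S₀ − S) = 367 × 1167 g/m³ = 428.2 kg/d.
Net biomass production P_X = Y_obs × Q·(S₀ − S) = 0.2487 × 428.2 = 106.5 kg VSS/d.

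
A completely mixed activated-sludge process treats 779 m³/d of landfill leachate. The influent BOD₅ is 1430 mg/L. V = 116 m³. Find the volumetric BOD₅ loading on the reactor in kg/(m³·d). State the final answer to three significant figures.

L_v ≈ 9.60 kg BOD₅/(m³·d)

Applied BOD₅ load per unit volume = Q·S₀/V = (779 × 1430/1000)/116.0 = 9.603 kg BOD₅·m⁻³·d⁻¹.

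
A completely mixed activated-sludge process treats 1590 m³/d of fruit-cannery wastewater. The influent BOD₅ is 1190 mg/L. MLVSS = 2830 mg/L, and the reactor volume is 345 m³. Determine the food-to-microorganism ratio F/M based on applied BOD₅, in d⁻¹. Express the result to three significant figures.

F/M = Q·S₀ / (V·X) = 1590 × 1190 / (345.0 × 2830) = 1.938 g BOD₅·(g VSS·d)⁻¹.

F/M ≈ 1.94 d⁻¹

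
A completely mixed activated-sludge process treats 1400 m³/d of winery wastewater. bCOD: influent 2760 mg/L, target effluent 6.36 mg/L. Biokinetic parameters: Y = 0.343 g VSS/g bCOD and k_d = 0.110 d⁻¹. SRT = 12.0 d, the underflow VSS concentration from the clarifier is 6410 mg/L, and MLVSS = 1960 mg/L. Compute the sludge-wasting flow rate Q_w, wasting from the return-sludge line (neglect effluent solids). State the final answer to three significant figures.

Rearranging the biomass balance for a CMAS with decay, V = Y·Q·ΔS·θ_c / [X·(1+k_d θ_c)] = 0.343 × 1400 × (2760 − 6.36) × 12.0 / [1960 × (1 + 0.110 × 12.0)] = 1.59×10^7 / 4547 = 3490 m³.
θ_c = V·X/(Q_w·X_r) when wasting from the recycle, so Q_w = V·X/(θ_c·X_r) = 3490 × 1960 / (12.0 × 6410) = 88.92 m³/d.

Q_w ≈ 88.9 m³/d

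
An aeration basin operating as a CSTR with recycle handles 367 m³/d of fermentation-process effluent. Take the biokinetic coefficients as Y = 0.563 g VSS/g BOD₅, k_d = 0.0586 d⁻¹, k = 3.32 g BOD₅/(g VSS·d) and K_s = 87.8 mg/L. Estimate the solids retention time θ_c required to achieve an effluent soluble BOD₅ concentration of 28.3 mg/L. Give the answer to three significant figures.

θ_c ≈ 2.52 d

At the target effluent, Y k S/(K_s+S) = 0.563×3.32×28.3/116.1 = 0.4556 d⁻¹.
Then 1/θ_c = μ − k_d = 0.4556 − 0.0586 = 0.3970 d⁻¹, giving θ_c = 2.519 d.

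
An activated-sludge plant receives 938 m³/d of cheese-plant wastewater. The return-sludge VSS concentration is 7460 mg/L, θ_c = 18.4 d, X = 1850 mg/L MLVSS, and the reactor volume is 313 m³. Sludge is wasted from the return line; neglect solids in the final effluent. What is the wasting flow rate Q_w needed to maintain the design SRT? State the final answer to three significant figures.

Q_w ≈ 4.22 m³/d

θ_c = V·X/(Q_w·X_r) when wasting from the recycle, so Q_w = V·X/(θ_c·X_r) = 313.0 × 1850 / (18.4 × 7460) = 4.219 m³/d.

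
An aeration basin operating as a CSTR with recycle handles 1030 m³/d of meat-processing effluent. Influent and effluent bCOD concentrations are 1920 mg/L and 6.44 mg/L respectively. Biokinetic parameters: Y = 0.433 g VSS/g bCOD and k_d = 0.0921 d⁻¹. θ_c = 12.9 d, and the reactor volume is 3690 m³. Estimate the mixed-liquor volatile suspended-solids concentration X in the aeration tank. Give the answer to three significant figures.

Solving the biomass balance for X: X = Y Q (S₀−S) θ_c / [V (1+k_d θ_c)] = 0.433 × 1030 × (1920 − 6.44) × 12.9 / [3690 × (1 + 0.0921 × 12.9)] = 1364 mg/L.

X ≈ 1360 mg/L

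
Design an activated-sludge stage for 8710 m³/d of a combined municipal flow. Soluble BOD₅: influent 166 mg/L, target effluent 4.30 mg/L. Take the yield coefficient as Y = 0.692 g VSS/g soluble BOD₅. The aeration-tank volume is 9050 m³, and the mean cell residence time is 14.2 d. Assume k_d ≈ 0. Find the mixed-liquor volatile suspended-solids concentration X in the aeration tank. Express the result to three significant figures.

Without decay, X = Y Q (S₀−S) θ_c / V = 0.692 × 8710 × (166 − 4.30) × 14.2 / 9050 = 1529 mg/L.

X ≈ 1530 mg/L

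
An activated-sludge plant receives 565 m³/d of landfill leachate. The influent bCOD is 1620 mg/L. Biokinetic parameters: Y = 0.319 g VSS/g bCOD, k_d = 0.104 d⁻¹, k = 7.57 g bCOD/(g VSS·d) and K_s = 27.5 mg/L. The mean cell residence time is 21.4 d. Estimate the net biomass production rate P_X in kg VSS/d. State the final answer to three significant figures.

Effluent substrate depends only on kinetics and SRT: S = K_s(1 + k_d θ_c) / [θ_c(Yk − k_d) − 1] = 27.5 × (1 + 0.104 × 21.4) / [21.4 × (0.319 × 7.57 − 0.104) − 1] = 88.70 / 48.45 = 1.831 mg/L.
The observed yield is Y_obs = Y/(1 + k_d·θ_c) = 0.319 / (1 + 0.104 × 21.4) = 0.319 / 3.226 = 0.09890 g VSS per g bCOD removed.
Mass of bCOD removed per day: Q(S₀ − S) = 565 × 1618 g/m³ = 914.3 kg/d.
Net biomass production P_X = Y_obs × Q·(S₀ − S) = 0.09890 × 914.3 = 90.42 kg VSS/d.

P_X ≈ 90.4 kg VSS/d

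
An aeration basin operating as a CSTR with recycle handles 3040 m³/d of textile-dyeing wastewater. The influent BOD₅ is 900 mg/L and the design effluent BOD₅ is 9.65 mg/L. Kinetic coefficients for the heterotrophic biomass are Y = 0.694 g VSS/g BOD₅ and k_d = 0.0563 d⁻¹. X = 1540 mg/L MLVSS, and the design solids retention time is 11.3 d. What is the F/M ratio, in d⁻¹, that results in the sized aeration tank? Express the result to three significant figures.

Steady-state biomass mass balance: V·X·(1 + k_d·θ_c) = Y·Q·(S₀ − S)·θ_c, so V = 0.694 × 3040 × (900 − 9.65) × 11.3 / [1540 × (1 + 0.0563 × 11.3)] = 2.12×10^7 / 2520 = 8424 m³.
Food-to-microorganism ratio F/M = Q S₀ / (V X) = 3040 × 900 / (8424 × 1540) = 0.2109 d⁻¹.

F/M ≈ 0.211 d⁻¹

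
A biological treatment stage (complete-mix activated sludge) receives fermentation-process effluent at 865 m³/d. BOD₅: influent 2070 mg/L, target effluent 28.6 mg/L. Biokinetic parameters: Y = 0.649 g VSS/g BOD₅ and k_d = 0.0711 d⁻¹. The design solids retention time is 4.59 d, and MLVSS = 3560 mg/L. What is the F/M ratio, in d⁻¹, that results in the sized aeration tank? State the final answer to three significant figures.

F/M ≈ 0.451 d⁻¹

Steady-state biomass mass balance: V·X·(1 + k_d·θ_c) = Y·Q·(S₀ − S)·θ_c, so V = 0.649 × 865 × (2070 − 28.6) × 4.59 / [3560 × (1 + 0.0711 × 4.59)] = 5.26×10^6 / 4722 = 1114 m³.
F/M = Q·S₀ / (V·X) = 865 × 2070 / (1114 × 3560) = 0.4515 g BOD₅·(g VSS·d)⁻¹.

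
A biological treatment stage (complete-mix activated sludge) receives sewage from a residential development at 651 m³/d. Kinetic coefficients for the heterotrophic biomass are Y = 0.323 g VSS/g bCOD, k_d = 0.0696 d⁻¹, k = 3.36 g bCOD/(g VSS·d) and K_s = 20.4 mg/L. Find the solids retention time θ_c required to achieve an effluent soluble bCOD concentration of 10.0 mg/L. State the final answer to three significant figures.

From 1/θ_c = Y·k·S/(K_s + S) − k_d: Y·k·S/(K_s+S) = 0.323 × 3.36 × 10.0 / (20.4 + 10.0) = 0.3570 d⁻¹.
Then 1/θ_c = μ − k_d = 0.3570 − 0.0696 = 0.2874 d⁻¹, giving θ_c = 3.479 d.

θ_c ≈ 3.48 d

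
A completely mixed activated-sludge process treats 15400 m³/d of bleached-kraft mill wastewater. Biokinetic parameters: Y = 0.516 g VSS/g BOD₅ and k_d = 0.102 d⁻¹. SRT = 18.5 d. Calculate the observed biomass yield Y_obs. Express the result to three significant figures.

Y_obs = Y / (1 + k_d θ_c) = 0.516 / (1 + 0.102 × 18.5) = 0.516 / 2.887 = 0.1787.

Y_obs ≈ 0.179 g VSS/g BOD₅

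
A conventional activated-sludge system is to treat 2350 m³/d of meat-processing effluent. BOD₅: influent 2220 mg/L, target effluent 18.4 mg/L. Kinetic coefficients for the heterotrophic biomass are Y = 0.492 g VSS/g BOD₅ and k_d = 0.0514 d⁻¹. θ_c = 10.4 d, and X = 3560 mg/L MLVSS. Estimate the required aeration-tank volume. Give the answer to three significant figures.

V ≈ 4850 m³

Rearranging the biomass balance for a CMAS with decay, V = Y·Q·ΔS·θ_c / [X·(1+k_d θ_c)] = 0.492 × 2350 × (2220 − 18.4) × 10.4 / [3560 × (1 + 0.0514 × 10.4)] = 2.65×10^7 / 5463 = 4846 m³.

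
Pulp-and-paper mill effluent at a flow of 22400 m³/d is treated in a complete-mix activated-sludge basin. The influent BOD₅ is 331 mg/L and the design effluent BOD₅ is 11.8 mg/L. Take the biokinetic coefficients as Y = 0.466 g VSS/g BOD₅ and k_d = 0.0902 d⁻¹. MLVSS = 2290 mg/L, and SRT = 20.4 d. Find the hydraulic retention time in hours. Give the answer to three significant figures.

Rearranging the biomass balance for a CMAS with decay, V = Y·Q·ΔS·θ_c / [X·(1+k_d θ_c)] = 0.466 × 22400 × (331 − 11.8) × 20.4 / [2290 × (1 + 0.0902 × 20.4)] = 6.8×10^7 / 6504 = 10451 m³.
Hydraulic retention time τ = V/Q = 10451 / 22400 = 0.4666 d = 11.20 h.

τ ≈ 11.2 h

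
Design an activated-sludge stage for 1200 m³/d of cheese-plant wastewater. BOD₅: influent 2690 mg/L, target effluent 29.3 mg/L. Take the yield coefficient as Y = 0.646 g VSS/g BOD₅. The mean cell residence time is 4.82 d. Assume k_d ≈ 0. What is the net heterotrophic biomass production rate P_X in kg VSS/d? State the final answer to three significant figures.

P_X ≈ 2060 kg VSS/d

No decay correction is needed, so Y_obs = Y = 0.646.
Mass of BOD₅ removed per day: Q(S₀ − S) = 1200 × 2661 g/m³ = 3193 kg/d.
So the net sludge growth is P_X = 0.6460 × 3193 = 2063 kg VSS/d.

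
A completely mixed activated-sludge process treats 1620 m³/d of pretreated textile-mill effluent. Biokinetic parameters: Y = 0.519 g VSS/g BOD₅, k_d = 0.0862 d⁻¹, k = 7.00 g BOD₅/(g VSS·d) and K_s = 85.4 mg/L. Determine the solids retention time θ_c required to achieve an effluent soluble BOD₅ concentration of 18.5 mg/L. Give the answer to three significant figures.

Specific growth rate at S = 18.5 mg/L: μ = YkS/(K_s+S) = 0.519·7.00·18.5/(85.4+18.5) = 0.6469 d⁻¹.
θ_c = 1/(μ − k_d) = 1/(0.6469 − 0.0862) = 1/0.5607 = 1.784 d.

θ_c ≈ 1.78 d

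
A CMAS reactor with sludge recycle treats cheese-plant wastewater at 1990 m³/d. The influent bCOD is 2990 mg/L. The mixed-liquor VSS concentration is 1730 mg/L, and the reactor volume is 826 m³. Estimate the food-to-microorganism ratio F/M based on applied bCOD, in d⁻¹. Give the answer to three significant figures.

F/M = applied load / biomass = Q·S₀/(V·X) = 1990 × 2990 / (826.0 × 1730) = 4.164 d⁻¹.

F/M ≈ 4.16 d⁻¹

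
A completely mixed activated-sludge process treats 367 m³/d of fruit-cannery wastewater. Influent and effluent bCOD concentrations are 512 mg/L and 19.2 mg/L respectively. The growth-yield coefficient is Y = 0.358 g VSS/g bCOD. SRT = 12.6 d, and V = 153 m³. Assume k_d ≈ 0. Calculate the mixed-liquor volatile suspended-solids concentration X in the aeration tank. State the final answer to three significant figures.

Without decay, X = Y Q (S₀−S) θ_c / V = 0.358 × 367 × (512 − 19.2) × 12.6 / 153 = 5332 mg/L.

X ≈ 5330 mg/L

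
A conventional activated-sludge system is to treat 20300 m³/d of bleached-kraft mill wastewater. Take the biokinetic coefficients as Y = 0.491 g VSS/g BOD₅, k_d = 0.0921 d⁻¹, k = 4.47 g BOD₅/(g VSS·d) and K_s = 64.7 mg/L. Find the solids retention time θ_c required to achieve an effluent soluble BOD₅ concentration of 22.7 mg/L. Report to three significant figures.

From 1/θ_c = Y·k·S/(K_s + S) − k_d: Y·k·S/(K_s+S) = 0.491 × 4.47 × 22.7 / (64.7 + 22.7) = 0.5700 d⁻¹.
θ_c = 1/(μ − k_d) = 1/(0.5700 − 0.0921) = 1/0.4779 = 2.092 d.

θ_c ≈ 2.09 d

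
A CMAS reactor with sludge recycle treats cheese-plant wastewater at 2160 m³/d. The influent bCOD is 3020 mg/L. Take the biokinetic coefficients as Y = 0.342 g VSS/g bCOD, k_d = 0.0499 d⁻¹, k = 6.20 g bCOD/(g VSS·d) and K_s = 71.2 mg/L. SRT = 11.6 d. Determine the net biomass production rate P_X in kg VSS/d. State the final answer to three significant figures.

P_X ≈ 1410 kg VSS/d

From the Monod/SRT balance for a CMAS, S = K_s·(1+k_d θ_c)/[θ_c·(Y k − k_d) − 1] = 71.2 × (1 + 0.0499 × 11.6) / [11.6 × (0.342 × 6.20 − 0.0499) − 1] = 112.4 / 23.02 = 4.884 mg/L.
The observed yield is Y_obs = Y/(1 + k_d·θ_c) = 0.342 / (1 + 0.0499 × 11.6) = 0.342 / 1.579 = 0.2166 g VSS per g bCOD removed.
Q·(S₀ − S) = 2160 × (3020 − 4.88) × 10⁻³ = 6513 kg/d removed.
Net biomass production P_X = Y_obs × Q·(S₀ − S) = 0.2166 × 6513 = 1411 kg VSS/d.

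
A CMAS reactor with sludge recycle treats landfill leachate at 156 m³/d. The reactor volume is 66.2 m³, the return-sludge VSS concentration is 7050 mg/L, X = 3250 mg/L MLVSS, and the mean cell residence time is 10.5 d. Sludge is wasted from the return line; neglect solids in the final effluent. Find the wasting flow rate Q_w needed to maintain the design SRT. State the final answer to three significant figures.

Q_w ≈ 2.91 m³/d

θ_c = V·X/(Q_w·X_r) when wasting from the recycle, so Q_w = V·X/(θ_c·X_r) = 66.20 × 3250 / (10.5 × 7050) = 2.906 m³/d.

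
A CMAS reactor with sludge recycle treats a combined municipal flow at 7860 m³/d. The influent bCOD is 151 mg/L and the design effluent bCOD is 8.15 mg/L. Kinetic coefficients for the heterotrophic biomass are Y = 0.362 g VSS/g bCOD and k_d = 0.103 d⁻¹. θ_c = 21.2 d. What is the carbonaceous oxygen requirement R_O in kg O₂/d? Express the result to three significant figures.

R_O ≈ 942 kg O₂/d

Correct the yield for decay: Y_obs = Y/(1 + k_d θ_c) = 0.362 / (1 + 0.103 × 21.2) = 0.362 / 3.184 = 0.1137.
Q·(S₀ − S) = 7860 × (151 − 8.15) × 10⁻³ = 1123 kg/d removed.
Net sludge production P_X = 0.1137 × 1123 = 127.7 kg VSS/d.
Carbonaceous O₂ demand = substrate oxidised − cell-mass equivalent = 1123 − 1.42 × 127.7 = 941.5 kg O₂/d.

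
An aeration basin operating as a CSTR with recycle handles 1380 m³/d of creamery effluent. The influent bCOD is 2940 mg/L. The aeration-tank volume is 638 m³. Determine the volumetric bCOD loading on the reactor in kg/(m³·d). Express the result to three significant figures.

L_v ≈ 6.36 kg bCOD/(m³·d)

Volumetric loading L_v = Q·S₀ / V = 1380 × 2940 g/m³ / 638.0 m³ = 6359 g/(m³·d) = 6.359 kg bCOD/(m³·d).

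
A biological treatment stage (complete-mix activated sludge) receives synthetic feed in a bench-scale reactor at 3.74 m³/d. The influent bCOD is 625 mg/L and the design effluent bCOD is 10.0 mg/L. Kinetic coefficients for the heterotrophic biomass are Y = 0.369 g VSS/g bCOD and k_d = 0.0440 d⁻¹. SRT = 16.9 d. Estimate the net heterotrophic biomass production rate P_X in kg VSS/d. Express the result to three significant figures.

Correct the yield for decay: Y_obs = Y/(1 + k_d θ_c) = 0.369 / (1 + 0.0440 × 16.9) = 0.369 / 1.744 = 0.2116.
Mass of bCOD removed per day: Q(S₀ − S) = 3.74 × 615.0 g/m³ = 2.300 kg/d.
Net biomass production P_X = Y_obs × Q·(S₀ − S) = 0.2116 × 2.300 = 0.4868 kg VSS/d.

P_X ≈ 0.487 kg VSS/d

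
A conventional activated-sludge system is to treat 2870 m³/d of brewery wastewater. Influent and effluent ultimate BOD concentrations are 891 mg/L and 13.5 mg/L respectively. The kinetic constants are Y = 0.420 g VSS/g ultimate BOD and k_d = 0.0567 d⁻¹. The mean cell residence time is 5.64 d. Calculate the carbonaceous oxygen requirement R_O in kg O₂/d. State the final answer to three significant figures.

Correct the yield for decay: Y_obs = Y/(1 + k_d θ_c) = 0.420 / (1 + 0.0567 × 5.64) = 0.420 / 1.320 = 0.3182.
ΔS = 891 − 13.5 = 877.5 mg/L, so the substrate removal rate is 2870 × 877.5/1000 = 2518 kg ultimate BOD/d.
P_X = Y_obs·Q·(S₀ − S) = 0.3182 × 2518 = 801.4 kg VSS/d.
Carbonaceous O₂ demand = substrate oxidised − cell-mass equivalent = 2518 − 1.42 × 801.4 = 1380 kg O₂/d.

R_O ≈ 1380 kg O₂/d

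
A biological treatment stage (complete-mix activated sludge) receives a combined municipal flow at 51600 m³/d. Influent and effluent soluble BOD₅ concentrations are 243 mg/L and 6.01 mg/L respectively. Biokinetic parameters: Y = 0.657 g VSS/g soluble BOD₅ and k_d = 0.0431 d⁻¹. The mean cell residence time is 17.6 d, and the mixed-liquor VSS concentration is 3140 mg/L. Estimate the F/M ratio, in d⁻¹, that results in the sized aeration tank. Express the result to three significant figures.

F/M ≈ 0.156 d⁻¹

Steady-state biomass mass balance: V·X·(1 + k_d·θ_c) = Y·Q·(S₀ − S)·θ_c, so V = 0.657 × 51600 × (243 − 6.01) × 17.6 / [3140 × (1 + 0.0431 × 17.6)] = 1.41×10^8 / 5522 = 25608 m³.
F/M = Q·S₀ / (V·X) = 51600 × 243 / (25608 × 3140) = 0.1559 g soluble BOD₅·(g VSS·d)⁻¹.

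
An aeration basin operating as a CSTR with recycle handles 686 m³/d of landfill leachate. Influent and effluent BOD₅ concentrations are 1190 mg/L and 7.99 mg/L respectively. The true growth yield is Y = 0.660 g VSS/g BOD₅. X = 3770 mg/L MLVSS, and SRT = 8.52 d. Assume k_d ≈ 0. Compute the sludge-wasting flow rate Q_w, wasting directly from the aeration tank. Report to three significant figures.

Q_w ≈ 142 m³/d

V·X = Y·Q·ΔS·θ_c gives V = 0.660 × 686 × (1190 − 7.99) × 8.52 / 3770 = 1209 m³.
For wasting at MLVSS concentration, Q_w = V/θ_c = 1209/8.52 = 142.0 m³/d.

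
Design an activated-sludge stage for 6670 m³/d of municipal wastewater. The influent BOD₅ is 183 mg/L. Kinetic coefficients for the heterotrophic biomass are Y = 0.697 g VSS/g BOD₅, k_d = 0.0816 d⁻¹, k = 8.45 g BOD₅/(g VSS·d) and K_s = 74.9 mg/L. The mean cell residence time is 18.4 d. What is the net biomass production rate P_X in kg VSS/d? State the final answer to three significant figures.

From the Monod/SRT balance for a CMAS, S = K_s·(1+k_d θ_c)/[θ_c·(Y k − k_d) − 1] = 74.9 × (1 + 0.0816 × 18.4) / [18.4 × (0.697 × 8.45 − 0.0816) − 1] = 187.4 / 105.9 = 1.770 mg/L.
Y_obs = Y / (1 + k_d θ_c) = 0.697 / (1 + 0.0816 × 18.4) = 0.697 / 2.501 = 0.2786.
Q·(S₀ − S) = 6670 × (183 − 1.77) × 10⁻³ = 1209 kg/d removed.
Net biomass production P_X = Y_obs × Q·(S₀ − S) = 0.2786 × 1209 = 336.8 kg VSS/d.

P_X ≈ 337 kg VSS/d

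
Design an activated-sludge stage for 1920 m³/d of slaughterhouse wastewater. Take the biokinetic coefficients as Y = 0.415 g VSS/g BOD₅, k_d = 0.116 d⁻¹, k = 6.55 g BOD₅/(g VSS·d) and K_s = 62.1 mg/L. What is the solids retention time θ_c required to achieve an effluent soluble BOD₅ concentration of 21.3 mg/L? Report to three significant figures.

From 1/θ_c = Y·k·S/(K_s + S) − k_d: Y·k·S/(K_s+S) = 0.415 × 6.55 × 21.3 / (62.1 + 21.3) = 0.6942 d⁻¹.
1/θ_c = 0.6942 − 0.116 = 0.5782 d⁻¹, so θ_c = 1.729 d.

θ_c ≈ 1.73 d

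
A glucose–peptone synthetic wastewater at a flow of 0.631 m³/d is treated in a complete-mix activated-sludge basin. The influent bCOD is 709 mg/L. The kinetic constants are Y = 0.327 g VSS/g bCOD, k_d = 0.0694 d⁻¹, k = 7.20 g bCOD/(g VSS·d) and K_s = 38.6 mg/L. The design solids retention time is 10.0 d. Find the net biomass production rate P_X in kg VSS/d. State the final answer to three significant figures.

From the Monod/SRT balance for a CMAS, S = K_s·(1+k_d θ_c)/[θ_c·(Y k − k_d) − 1] = 38.6 × (1 + 0.0694 × 10.0) / [10.0 × (0.327 × 7.20 − 0.0694) − 1] = 65.39 / 21.85 = 2.993 mg/L.
Correct the yield for decay: Y_obs = Y/(1 + k_d θ_c) = 0.327 / (1 + 0.0694 × 10.0) = 0.327 / 1.694 = 0.1930.
Q·(S₀ − S) = 0.631 × (709 − 2.99) × 10⁻³ = 0.4455 kg/d removed.
So the net sludge growth is P_X = 0.1930 × 0.4455 = 0.08600 kg VSS/d.

P_X ≈ 0.0860 kg VSS/d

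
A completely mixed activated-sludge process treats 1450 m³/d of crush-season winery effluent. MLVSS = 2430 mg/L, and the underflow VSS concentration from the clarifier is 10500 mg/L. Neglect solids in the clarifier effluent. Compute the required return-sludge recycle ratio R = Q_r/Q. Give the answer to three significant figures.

Mass balance around the secondary clarifier (neglecting effluent solids): R = X / (X_r − X) = 2430 / (10500 − 2430) = 0.3011.

R ≈ 0.301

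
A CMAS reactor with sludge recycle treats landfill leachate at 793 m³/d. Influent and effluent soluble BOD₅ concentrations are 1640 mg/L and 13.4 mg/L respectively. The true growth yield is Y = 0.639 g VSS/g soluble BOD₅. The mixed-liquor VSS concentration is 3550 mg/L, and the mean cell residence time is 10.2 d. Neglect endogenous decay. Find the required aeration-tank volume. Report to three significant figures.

V ≈ 2370 m³

With k_d = 0 the design equation reduces to V = Y Q (S₀−S) θ_c / X = 0.639 × 793 × (1640 − 13.4) × 10.2 / 3550 = 2368 m³.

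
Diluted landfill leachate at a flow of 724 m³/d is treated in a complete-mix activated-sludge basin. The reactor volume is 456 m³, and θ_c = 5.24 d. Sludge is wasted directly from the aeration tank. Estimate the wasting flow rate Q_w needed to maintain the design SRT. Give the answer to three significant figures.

Wasting from the aeration tank: Q_w = V / θ_c = 456.0 / 5.24 = 87.02 m³/d.

Q_w ≈ 87.0 m³/d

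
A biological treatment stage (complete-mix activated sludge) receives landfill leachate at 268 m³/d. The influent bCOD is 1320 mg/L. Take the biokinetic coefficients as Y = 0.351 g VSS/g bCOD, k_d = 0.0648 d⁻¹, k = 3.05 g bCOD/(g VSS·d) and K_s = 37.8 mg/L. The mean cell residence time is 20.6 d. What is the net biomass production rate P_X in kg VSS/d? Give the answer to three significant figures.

For a completely mixed reactor with recycle the Lawrence–McCarty relation gives S = K_s·(1 + k_d·θ_c) / [θ_c·(Y·k − k_d) − 1] = 37.8 × (1 + 0.0648 × 20.6) / [20.6 × (0.351 × 3.05 − 0.0648) − 1] = 88.26 / 19.72 = 4.476 mg/L.
Observed yield with endogenous decay: Y_obs = Y / (1 + k_d·θ_c) = 0.351 / (1 + 0.0648 × 20.6) = 0.351 / 2.335 = 0.1503 g VSS/g bCOD.
Q·(S₀ − S) = 268 × (1320 − 4.48) × 10⁻³ = 352.6 kg/d removed.
Biomass produced: P_X = Y_obs·Q·ΔS = 0.1503 × 352.6 ≈ 53.00 kg VSS/d.

P_X ≈ 53.0 kg VSS/d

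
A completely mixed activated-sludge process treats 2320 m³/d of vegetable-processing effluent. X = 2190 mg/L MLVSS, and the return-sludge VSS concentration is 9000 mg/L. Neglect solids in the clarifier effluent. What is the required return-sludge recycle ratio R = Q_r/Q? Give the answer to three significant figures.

Mass balance around the secondary clarifier (neglecting effluent solids): R = X / (X_r − X) = 2190 / (9000 − 2190) = 0.3216.

R ≈ 0.322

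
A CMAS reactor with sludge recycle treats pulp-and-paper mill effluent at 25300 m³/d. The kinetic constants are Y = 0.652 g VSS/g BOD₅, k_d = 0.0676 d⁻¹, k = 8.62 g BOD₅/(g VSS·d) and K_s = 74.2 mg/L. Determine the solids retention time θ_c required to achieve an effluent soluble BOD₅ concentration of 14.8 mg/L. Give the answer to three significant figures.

Specific growth rate at S = 14.8 mg/L: μ = YkS/(K_s+S) = 0.652·8.62·14.8/(74.2+14.8) = 0.9346 d⁻¹.
Then 1/θ_c = μ − k_d = 0.9346 − 0.0676 = 0.8670 d⁻¹, giving θ_c = 1.153 d.

θ_c ≈ 1.15 d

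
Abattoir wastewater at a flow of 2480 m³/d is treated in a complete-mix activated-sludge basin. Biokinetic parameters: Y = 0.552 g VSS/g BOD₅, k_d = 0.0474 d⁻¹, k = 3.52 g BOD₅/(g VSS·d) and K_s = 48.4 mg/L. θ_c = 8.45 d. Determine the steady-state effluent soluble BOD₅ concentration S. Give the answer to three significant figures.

From the Monod/SRT balance for a CMAS, S = K_s·(1+k_d θ_c)/[θ_c·(Y k − k_d) − 1] = 48.4 × (1 + 0.0474 × 8.45) / [8.45 × (0.552 × 3.52 − 0.0474) − 1] = 67.79 / 15.02 = 4.514 mg/L.

S ≈ 4.51 mg/L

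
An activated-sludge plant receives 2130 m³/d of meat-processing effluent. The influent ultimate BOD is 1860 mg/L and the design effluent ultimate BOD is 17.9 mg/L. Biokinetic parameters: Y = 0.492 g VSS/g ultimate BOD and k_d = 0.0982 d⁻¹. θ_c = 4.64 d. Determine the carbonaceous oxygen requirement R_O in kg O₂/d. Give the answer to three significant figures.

R_O ≈ 2040 kg O₂/d

Correct the yield for decay: Y_obs = Y/(1 + k_d θ_c) = 0.492 / (1 + 0.0982 × 4.64) = 0.492 / 1.456 = 0.3380.
Substrate removed = Q·(S₀ − S) = 2130 m³/d × (1860 − 17.9) g/m³ = 3.92×10^6 g/d = 3924 kg/d.
P_X = Y_obs·Q·(S₀ − S) = 0.3380 × 3924 = 1326 kg VSS/d.
R_O = Q·(S₀ − S) − 1.42·P_X = 3924 − 1.42 × 1326 = 2041 kg O₂/d.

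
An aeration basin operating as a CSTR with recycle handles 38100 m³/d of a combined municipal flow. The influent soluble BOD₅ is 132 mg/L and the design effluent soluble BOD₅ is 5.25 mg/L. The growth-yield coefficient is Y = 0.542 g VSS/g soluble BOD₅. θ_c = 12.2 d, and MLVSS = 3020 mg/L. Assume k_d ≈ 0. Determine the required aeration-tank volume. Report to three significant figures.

V·X = Y·Q·ΔS·θ_c gives V = 0.542 × 38100 × (132 − 5.25) × 12.2 / 3020 = 10574 m³.

V ≈ 10600 m³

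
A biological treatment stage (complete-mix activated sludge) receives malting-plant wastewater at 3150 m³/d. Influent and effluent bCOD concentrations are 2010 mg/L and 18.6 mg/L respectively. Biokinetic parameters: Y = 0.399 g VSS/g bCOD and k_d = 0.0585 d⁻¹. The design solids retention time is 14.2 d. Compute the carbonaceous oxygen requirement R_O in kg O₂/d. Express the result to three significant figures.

R_O ≈ 4330 kg O₂/d

Correct the yield for decay: Y_obs = Y/(1 + k_d θ_c) = 0.399 / (1 + 0.0585 × 14.2) = 0.399 / 1.831 = 0.2179.
Mass of bCOD removed per day: Q(S₀ − S) = 3150 × 1991 g/m³ = 6273 kg/d.
Biomass synthesised: P_X = Y_obs × 6273 = 1367 kg VSS/d.
R_O = Q·ΔS − 1.42 P_X = 6273 − 1941 = 4332 kg O₂/d.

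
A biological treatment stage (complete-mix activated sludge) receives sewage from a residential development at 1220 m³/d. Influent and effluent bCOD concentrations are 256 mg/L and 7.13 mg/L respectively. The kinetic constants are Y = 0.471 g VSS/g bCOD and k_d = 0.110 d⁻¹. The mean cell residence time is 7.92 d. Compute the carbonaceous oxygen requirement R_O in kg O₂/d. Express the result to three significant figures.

Correct the yield for decay: Y_obs = Y/(1 + k_d θ_c) = 0.471 / (1 + 0.110 × 7.92) = 0.471 / 1.871 = 0.2517.
ΔS = 256 − 7.13 = 248.9 mg/L, so the substrate removal rate is 1220 × 248.9/1000 = 303.6 kg bCOD/d.
Net sludge production P_X = 0.2517 × 303.6 = 76.42 kg VSS/d.
R_O = Q·(S₀ − S) − 1.42·P_X = 303.6 − 1.42 × 76.42 = 195.1 kg O₂/d.

R_O ≈ 195 kg O₂/d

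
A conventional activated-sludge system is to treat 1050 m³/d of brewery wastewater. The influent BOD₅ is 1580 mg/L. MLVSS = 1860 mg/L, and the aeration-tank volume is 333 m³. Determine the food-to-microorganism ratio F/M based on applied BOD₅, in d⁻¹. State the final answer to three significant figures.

F/M ≈ 2.68 d⁻¹

F/M = Q·S₀ / (V·X) = 1050 × 1580 / (333.0 × 1860) = 2.678 g BOD₅·(g VSS·d)⁻¹.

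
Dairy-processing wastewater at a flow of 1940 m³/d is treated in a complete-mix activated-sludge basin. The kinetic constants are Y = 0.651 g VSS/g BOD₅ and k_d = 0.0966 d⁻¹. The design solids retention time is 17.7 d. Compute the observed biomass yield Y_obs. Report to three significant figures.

Y_obs ≈ 0.240 g VSS/g BOD₅

Correct the yield for decay: Y_obs = Y/(1 + k_d θ_c) = 0.651 / (1 + 0.0966 × 17.7) = 0.651 / 2.710 = 0.2402.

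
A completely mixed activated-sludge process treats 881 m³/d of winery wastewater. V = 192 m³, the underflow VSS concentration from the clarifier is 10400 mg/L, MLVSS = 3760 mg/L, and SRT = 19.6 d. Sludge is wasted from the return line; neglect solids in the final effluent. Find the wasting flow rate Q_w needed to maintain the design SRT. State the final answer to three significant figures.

Q_w ≈ 3.54 m³/d

Wasting from the return line (neglecting effluent solids): Q_w = V·X / (θ_c·X_r) = 192.0 × 3760 / (19.6 × 10400) = 3.542 m³/d.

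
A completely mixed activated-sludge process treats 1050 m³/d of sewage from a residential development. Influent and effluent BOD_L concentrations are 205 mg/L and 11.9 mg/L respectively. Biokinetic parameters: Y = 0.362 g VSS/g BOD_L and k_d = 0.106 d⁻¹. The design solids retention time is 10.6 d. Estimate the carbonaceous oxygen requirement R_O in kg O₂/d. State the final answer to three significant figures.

The observed yield is Y_obs = Y/(1 + k_d·θ_c) = 0.362 / (1 + 0.106 × 10.6) = 0.362 / 2.124 = 0.1705 g VSS per g BOD_L removed.
Q·(S₀ − S) = 1050 × (205 − 11.9) × 10⁻³ = 202.8 kg/d removed.
Biomass synthesised: P_X = Y_obs × 202.8 = 34.56 kg VSS/d.
R_O = Q·(S₀ − S) − 1.42·P_X = 202.8 − 1.42 × 34.56 = 153.7 kg O₂/d.

R_O ≈ 154 kg O₂/d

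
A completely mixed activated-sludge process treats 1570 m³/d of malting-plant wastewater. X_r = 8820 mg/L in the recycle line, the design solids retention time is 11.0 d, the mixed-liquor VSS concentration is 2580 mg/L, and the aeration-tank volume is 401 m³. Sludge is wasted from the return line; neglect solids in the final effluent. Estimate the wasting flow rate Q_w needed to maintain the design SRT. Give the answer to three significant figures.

θ_c = V·X/(Q_w·X_r) when wasting from the recycle, so Q_w = V·X/(θ_c·X_r) = 401.0 × 2580 / (11.0 × 8820) = 10.66 m³/d.

Q_w ≈ 10.7 m³/d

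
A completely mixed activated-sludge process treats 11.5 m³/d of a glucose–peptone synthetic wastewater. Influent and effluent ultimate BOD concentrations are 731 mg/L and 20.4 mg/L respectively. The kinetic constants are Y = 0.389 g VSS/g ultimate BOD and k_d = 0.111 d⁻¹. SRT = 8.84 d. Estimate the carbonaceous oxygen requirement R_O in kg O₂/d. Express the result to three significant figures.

Y_obs = Y / (1 + k_d θ_c) = 0.389 / (1 + 0.111 × 8.84) = 0.389 / 1.981 = 0.1963.
Mass of ultimate BOD removed per day: Q(S₀ − S) = 11.5 × 710.6 g/m³ = 8.172 kg/d.
P_X = Y_obs·Q·(S₀ − S) = 0.1963 × 8.172 = 1.604 kg VSS/d.
R_O = Q·ΔS − 1.42 P_X = 8.172 − 2.278 = 5.894 kg O₂/d.

R_O ≈ 5.89 kg O₂/d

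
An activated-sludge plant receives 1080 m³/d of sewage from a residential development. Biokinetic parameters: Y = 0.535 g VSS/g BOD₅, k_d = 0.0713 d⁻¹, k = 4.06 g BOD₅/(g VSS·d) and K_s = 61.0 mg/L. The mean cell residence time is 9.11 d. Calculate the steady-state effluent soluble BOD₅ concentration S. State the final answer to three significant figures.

From the Monod/SRT balance for a CMAS, S = K_s·(1+k_d θ_c)/[θ_c·(Y k − k_d) − 1] = 61.0 × (1 + 0.0713 × 9.11) / [9.11 × (0.535 × 4.06 − 0.0713) − 1] = 100.6 / 18.14 = 5.547 mg/L.

S ≈ 5.55 mg/L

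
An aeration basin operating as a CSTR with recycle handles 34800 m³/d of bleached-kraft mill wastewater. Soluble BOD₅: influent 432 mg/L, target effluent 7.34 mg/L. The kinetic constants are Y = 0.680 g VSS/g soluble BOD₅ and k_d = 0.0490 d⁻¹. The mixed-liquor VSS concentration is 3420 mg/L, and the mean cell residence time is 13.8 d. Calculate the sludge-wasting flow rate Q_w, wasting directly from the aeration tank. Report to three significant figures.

Rearranging the biomass balance for a CMAS with decay, V = Y·Q·ΔS·θ_c / [X·(1+k_d θ_c)] = 0.680 × 34800 × (432 − 7.34) × 13.8 / [3420 × (1 + 0.0490 × 13.8)] = 1.39×10^8 / 5733 = 24191 m³.
Wasting from the aeration tank: Q_w = V / θ_c = 24191 / 13.8 = 1753 m³/d.

Q_w ≈ 1750 m³/d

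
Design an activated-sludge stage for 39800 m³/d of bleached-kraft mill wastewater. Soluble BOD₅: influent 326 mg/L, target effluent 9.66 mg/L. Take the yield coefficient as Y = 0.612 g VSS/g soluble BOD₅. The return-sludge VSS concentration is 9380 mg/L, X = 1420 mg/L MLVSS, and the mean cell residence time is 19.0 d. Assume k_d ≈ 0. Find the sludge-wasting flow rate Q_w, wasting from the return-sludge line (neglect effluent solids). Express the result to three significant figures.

V·X = Y·Q·ΔS·θ_c gives V = 0.612 × 39800 × (326 − 9.66) × 19.0 / 1420 = 103099 m³.
θ_c = V·X/(Q_w·X_r) when wasting from the recycle, so Q_w = V·X/(θ_c·X_r) = 103099 × 1420 / (19.0 × 9380) = 821.5 m³/d.

Q_w ≈ 821 m³/d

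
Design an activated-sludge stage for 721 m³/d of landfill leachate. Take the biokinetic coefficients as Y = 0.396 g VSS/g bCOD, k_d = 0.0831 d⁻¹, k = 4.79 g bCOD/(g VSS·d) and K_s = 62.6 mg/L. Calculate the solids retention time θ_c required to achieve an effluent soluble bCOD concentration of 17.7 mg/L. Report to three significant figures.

θ_c ≈ 2.99 d

At the target effluent, Y k S/(K_s+S) = 0.396×4.79×17.7/80.30 = 0.4181 d⁻¹.
1/θ_c = 0.4181 − 0.0831 = 0.3350 d⁻¹, so θ_c = 2.985 d.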